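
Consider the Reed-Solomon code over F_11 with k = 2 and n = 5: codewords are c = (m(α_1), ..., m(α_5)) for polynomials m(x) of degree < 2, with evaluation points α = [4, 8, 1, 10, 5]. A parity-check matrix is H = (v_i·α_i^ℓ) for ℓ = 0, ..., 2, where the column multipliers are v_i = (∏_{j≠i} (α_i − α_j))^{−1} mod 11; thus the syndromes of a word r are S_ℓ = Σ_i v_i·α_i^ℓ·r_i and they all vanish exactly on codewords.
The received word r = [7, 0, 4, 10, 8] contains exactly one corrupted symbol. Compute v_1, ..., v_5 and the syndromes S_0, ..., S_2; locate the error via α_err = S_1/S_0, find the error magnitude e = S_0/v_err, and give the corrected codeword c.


S = (8, 3, 8), error at position 4, error magnitude e = 8, c = [7, 0, 4, 2, 8].

Step 1: column multipliers v_i = (∏_{j≠i}(α_i − α_j))^{−1} mod 11.
  i = 1 (α = 4): (4−8)(4−1)(4−10)(4−5) = (−4)·3·(−6)·(−1) = −72 ≡ 5, so v_1 = 5^{−1} = 9 (mod 11).
  i = 2 (α = 8): (8−4)(8−1)(8−10)(8−5) = 4·7·(−2)·3 = −168 ≡ 8, so v_2 = 8^{−1} = 7 (mod 11).
  i = 3 (α = 1): (1−4)(1−8)(1−10)(1−5) = (−3)·(−7)·(−9)·(−4) = 756 ≡ 8, so v_3 = 8^{−1} = 7 (mod 11).
  i = 4 (α = 10): (10−4)(10−8)(10−1)(10−5) = 6·2·9·5 = 540 ≡ 1, so v_4 = 1^{−1} = 1 (mod 11).
  i = 5 (α = 5): (5−4)(5−8)(5−1)(5−10) = 1·(−3)·4·(−5) = 60 ≡ 5, so v_5 = 5^{−1} = 9 (mod 11).
  v = [9, 7, 7, 1, 9].
Step 2: syndromes of r = [7, 0, 4, 10, 8] (all sums mod 11).
  S_0 = Σ v_i r_i = 9·7 + 7·0 + 7·4 + 1·10 + 9·8 = 173 ≡ 8.
  S_1 = Σ v_i α_i r_i = 9·4·7 + 7·8·0 + 7·1·4 + 1·10·10 + 9·5·8 = 740 ≡ 3.
  α_i^2 mod 11 = [5, 9, 1, 1, 3].
  S_2 = Σ v_i α_i^2 r_i = 9·5·7 + 7·9·0 + 7·1·4 + 1·1·10 + 9·3·8 = 569 ≡ 8.
  S = (8, 3, 8) ≠ 0, so r is not a codeword (an error is present).
Step 3: locate the error. For a single error e at position i, S_ℓ = v_i·e·α_i^ℓ, so α_err = S_1/S_0.
  S_0^{−1} = 8^{−1} = 7 (mod 11), so α_err = 3·7 = 21 ≡ 10 = α_4. Error position i = 4.
  Consistency check: S_2/S_1 = 8·4 = 32 ≡ 10 = α_err ✓ (single-error assumption holds).
Step 4: error magnitude e = S_0/v_4 = S_0·∏_{j≠4}(α_4 − α_j) = 8·1 = 8 ≡ 8 (mod 11).
Step 5: correct position 4: c_4 = r_4 − e = 10 − 8 ≡ 2 (mod 11). Hence c = [7, 0, 4, 2, 8].
  Check: interpolating c through the α_i gives m(x) = 3 + 1·x (degree < 2) with m(α_i) = c_i for every i, so c is indeed a codeword.


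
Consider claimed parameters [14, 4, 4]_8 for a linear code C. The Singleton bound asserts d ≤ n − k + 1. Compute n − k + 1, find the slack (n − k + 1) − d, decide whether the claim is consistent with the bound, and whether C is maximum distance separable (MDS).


Singleton RHS = n − k + 1 = 11, slack = 7, bound satisfied, not MDS.

Singleton bound: d ≤ n − k + 1.
Here n = 14, k = 4, so n − k + 1 = 11.
Given d = 4, check d ≤ 11: YES.
Slack = (n − k + 1) − d = 7.
The code is NOT MDS (slack = 7 > 0).
Description: the claimed parameters are [14, 4, 4]_8; such a code would be non-MDS.


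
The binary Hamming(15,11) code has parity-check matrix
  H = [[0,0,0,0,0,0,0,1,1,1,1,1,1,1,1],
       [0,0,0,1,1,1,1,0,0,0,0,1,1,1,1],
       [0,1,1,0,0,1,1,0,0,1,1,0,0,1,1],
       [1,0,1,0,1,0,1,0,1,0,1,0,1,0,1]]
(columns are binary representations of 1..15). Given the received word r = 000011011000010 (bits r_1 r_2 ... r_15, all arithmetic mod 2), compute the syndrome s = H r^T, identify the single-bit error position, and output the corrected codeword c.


s = (1, 1, 0, 0)^T, error position = 12, corrected codeword c = 000011011001010

Compute s = H r^T mod 2 one row at a time:
  s_1 = 1 + 1 + 0 + 0 + 0 + 0 + 1 + 0 = 3 ≡ 1 (mod 2).
  s_2 = 0 + 1 + 1 + 0 + 0 + 0 + 1 + 0 = 3 ≡ 1 (mod 2).
  s_3 = 0 + 0 + 1 + 0 + 0 + 0 + 1 + 0 = 2 ≡ 0 (mod 2).
  s_4 = 0 + 0 + 1 + 0 + 1 + 0 + 0 + 0 = 2 ≡ 0 (mod 2).
s = (1, 1, 0, 0)^T — this equals column 12 of H (binary 1100), so error is at position 12.
Correct: flip bit 12 of r = 000011011000010 to get c = 000011011001010.


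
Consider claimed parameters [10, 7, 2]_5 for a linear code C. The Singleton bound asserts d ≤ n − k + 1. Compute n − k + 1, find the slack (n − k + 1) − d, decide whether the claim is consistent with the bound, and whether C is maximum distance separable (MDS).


Singleton RHS = n − k + 1 = 4, slack = 2, bound satisfied, not MDS.

Singleton bound: d ≤ n − k + 1.
Here n = 10, k = 7, so n − k + 1 = 4.
Given d = 2, check d ≤ 4: YES.
Slack = (n − k + 1) − d = 2.
The code is NOT MDS (slack = 2 > 0).
Description: the claimed parameters are [10, 7, 2]_5; such a code would be non-MDS.


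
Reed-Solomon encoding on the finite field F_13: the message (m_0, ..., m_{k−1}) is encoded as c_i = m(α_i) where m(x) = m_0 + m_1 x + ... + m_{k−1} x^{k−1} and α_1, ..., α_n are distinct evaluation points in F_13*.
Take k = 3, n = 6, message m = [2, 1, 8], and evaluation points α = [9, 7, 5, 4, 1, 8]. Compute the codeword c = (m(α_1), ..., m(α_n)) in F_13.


c = [9, 11, 12, 4, 11, 2]

Message polynomial: m(x) = 2 + 1·x + 8·x^2 (mod 13).
For each evaluation point α_i, compute m(α_i) mod 13:
  α_1 = 9: Horner steps 8 → 8 → 9, so m(9) = 9.
  α_2 = 7: Horner steps 8 → 5 → 11, so m(7) = 11.
  α_3 = 5: Horner steps 8 → 2 → 12, so m(5) = 12.
  α_4 = 4: Horner steps 8 → 7 → 4, so m(4) = 4.
  α_5 = 1: Horner steps 8 → 9 → 11, so m(1) = 11.
  α_6 = 8: Horner steps 8 → 0 → 2, so m(8) = 2.
Codeword c = [9, 11, 12, 4, 11, 2] ∈ F_13^6.


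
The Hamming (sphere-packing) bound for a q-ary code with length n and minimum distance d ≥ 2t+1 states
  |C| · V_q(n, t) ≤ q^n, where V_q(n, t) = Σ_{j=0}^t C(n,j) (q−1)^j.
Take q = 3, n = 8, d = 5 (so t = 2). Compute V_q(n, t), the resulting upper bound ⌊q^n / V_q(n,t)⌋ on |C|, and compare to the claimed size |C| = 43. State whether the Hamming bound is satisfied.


V_q(n, t) = 129, q^n = 6561, Hamming bound = 50, |C| = 43 ≤ bound (satisfied).

Step 1: Compute V_q(n, t) = Σ_{j=0}^2 C(n, j) (q−1)^j.
  j = 0: C(8,0)·(2)^0 = 1·1 = 1.
  j = 1: C(8,1)·(2)^1 = 8·2 = 16.
  j = 2: C(8,2)·(2)^2 = 28·4 = 112.
  V_q(n, t) = 1 + 16 + 112 = 129.
Step 2: q^n = 3^8 = 6561.
Step 3: Hamming bound ⌊q^n / V_q(n,t)⌋ = ⌊6561/129⌋ = 50.
Step 4: Compare |C| = 43 to 50: satisfied.
The claimed |C| lies below the Hamming bound.


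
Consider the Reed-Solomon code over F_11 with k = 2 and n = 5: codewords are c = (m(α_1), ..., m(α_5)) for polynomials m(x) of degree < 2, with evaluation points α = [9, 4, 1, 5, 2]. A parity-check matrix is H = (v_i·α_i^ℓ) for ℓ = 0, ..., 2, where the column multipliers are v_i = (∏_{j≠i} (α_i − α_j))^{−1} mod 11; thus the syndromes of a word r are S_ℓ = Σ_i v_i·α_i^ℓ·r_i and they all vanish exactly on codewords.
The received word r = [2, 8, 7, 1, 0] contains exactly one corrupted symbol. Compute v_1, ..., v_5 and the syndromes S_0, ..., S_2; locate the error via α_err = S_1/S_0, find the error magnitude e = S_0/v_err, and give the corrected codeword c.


S = (2, 7, 8), error at position 1, error magnitude e = 7, c = [6, 8, 7, 1, 0].

Step 1: column multipliers v_i = (∏_{j≠i}(α_i − α_j))^{−1} mod 11.
  i = 1 (α = 9): (9−4)(9−1)(9−5)(9−2) = 5·8·4·7 = 1120 ≡ 9, so v_1 = 9^{−1} = 5 (mod 11).
  i = 2 (α = 4): (4−9)(4−1)(4−5)(4−2) = (−5)·3·(−1)·2 = 30 ≡ 8, so v_2 = 8^{−1} = 7 (mod 11).
  i = 3 (α = 1): (1−9)(1−4)(1−5)(1−2) = (−8)·(−3)·(−4)·(−1) = 96 ≡ 8, so v_3 = 8^{−1} = 7 (mod 11).
  i = 4 (α = 5): (5−9)(5−4)(5−1)(5−2) = (−4)·1·4·3 = −48 ≡ 7, so v_4 = 7^{−1} = 8 (mod 11).
  i = 5 (α = 2): (2−9)(2−4)(2−1)(2−5) = (−7)·(−2)·1·(−3) = −42 ≡ 2, so v_5 = 2^{−1} = 6 (mod 11).
  v = [5, 7, 7, 8, 6].
Step 2: syndromes of r = [2, 8, 7, 1, 0] (all sums mod 11).
  S_0 = Σ v_i r_i = 5·2 + 7·8 + 7·7 + 8·1 + 6·0 = 123 ≡ 2.
  S_1 = Σ v_i α_i r_i = 5·9·2 + 7·4·8 + 7·1·7 + 8·5·1 + 6·2·0 = 403 ≡ 7.
  α_i^2 mod 11 = [4, 5, 1, 3, 4].
  S_2 = Σ v_i α_i^2 r_i = 5·4·2 + 7·5·8 + 7·1·7 + 8·3·1 + 6·4·0 = 393 ≡ 8.
  S = (2, 7, 8) ≠ 0, so r is not a codeword (an error is present).
Step 3: locate the error. For a single error e at position i, S_ℓ = v_i·e·α_i^ℓ, so α_err = S_1/S_0.
  S_0^{−1} = 2^{−1} = 6 (mod 11), so α_err = 7·6 = 42 ≡ 9 = α_1. Error position i = 1.
  Consistency check: S_2/S_1 = 8·8 = 64 ≡ 9 = α_err ✓ (single-error assumption holds).
Step 4: error magnitude e = S_0/v_1 = S_0·∏_{j≠1}(α_1 − α_j) = 2·9 = 18 ≡ 7 (mod 11).
Step 5: correct position 1: c_1 = r_1 − e = 2 − 7 ≡ 6 (mod 11). Hence c = [6, 8, 7, 1, 0].
  Check: interpolating c through the α_i gives m(x) = 3 + 4·x (degree < 2) with m(α_i) = c_i for every i, so c is indeed a codeword.


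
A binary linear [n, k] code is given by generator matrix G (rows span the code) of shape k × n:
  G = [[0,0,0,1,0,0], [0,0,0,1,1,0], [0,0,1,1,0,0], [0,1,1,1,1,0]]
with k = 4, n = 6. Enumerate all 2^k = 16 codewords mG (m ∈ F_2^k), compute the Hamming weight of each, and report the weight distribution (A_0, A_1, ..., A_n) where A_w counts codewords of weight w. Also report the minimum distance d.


Weight distribution: A_0 = 1, A_1 = 4, A_2 = 6, A_3 = 4, A_4 = 1. Minimum distance d = 1.

Enumerate all 2^4 = 16 messages m ∈ F_2^4.
For each, compute codeword c = mG in F_2^6, then tally its weight.
  m = 0000 → c = 000000, weight = 0.
  m = 1000 → c = 000100, weight = 1.
  m = 0100 → c = 000110, weight = 2.
  m = 1100 → c = 000010, weight = 1.
  m = 0010 → c = 001100, weight = 2.
  m = 1010 → c = 001000, weight = 1.
  m = 0110 → c = 001010, weight = 2.
  m = 1110 → c = 001110, weight = 3.
  m = 0001 → c = 011110, weight = 4.
  m = 1001 → c = 011010, weight = 3.
  m = 0101 → c = 011000, weight = 2.
  m = 1101 → c = 011100, weight = 3.
  m = 0011 → c = 010010, weight = 2.
  m = 1011 → c = 010110, weight = 3.
  m = 0111 → c = 010100, weight = 2.
  m = 1111 → c = 010000, weight = 1.
Tally weights:
  weight 0: 1 codewords.
  weight 1: 4 codewords.
  weight 2: 6 codewords.
  weight 3: 4 codewords.
  weight 4: 1 codewords.
Minimum distance d = smallest w > 0 with A_w > 0 = 1.
Sanity: Σ A_w = 16 = 2^4 = 16 ✓.


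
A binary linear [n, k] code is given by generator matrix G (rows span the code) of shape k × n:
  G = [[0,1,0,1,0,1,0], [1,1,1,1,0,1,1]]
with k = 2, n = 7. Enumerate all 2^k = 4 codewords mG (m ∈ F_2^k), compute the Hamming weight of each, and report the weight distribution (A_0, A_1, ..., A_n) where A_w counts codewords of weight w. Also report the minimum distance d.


Weight distribution: A_0 = 1, A_3 = 2, A_6 = 1. Minimum distance d = 3.

Enumerate all 2^2 = 4 messages m ∈ F_2^2.
For each, compute codeword c = mG in F_2^7, then tally its weight.
  m = 00 → c = 0000000, weight = 0.
  m = 10 → c = 0101010, weight = 3.
  m = 01 → c = 1111011, weight = 6.
  m = 11 → c = 1010001, weight = 3.
Tally weights:
  weight 0: 1 codewords.
  weight 3: 2 codewords.
  weight 6: 1 codewords.
Minimum distance d = smallest w > 0 with A_w > 0 = 3.
Sanity: Σ A_w = 4 = 2^2 = 4 ✓.


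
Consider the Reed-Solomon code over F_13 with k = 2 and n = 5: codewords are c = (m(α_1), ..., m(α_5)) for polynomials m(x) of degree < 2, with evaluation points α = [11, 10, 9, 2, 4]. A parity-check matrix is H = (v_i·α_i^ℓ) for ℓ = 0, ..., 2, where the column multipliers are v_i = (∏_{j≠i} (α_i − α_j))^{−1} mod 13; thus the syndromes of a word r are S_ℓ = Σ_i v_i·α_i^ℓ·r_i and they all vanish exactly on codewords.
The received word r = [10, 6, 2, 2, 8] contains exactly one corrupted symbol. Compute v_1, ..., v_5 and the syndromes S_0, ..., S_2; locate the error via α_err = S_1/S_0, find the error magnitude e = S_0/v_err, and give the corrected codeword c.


S = (4, 8, 3), error at position 4, error magnitude e = 2, c = [10, 6, 2, 0, 8].

Step 1: column multipliers v_i = (∏_{j≠i}(α_i − α_j))^{−1} mod 13.
  i = 1 (α = 11): (11−10)(11−9)(11−2)(11−4) = 1·2·9·7 = 126 ≡ 9, so v_1 = 9^{−1} = 3 (mod 13).
  i = 2 (α = 10): (10−11)(10−9)(10−2)(10−4) = (−1)·1·8·6 = −48 ≡ 4, so v_2 = 4^{−1} = 10 (mod 13).
  i = 3 (α = 9): (9−11)(9−10)(9−2)(9−4) = (−2)·(−1)·7·5 = 70 ≡ 5, so v_3 = 5^{−1} = 8 (mod 13).
  i = 4 (α = 2): (2−11)(2−10)(2−9)(2−4) = (−9)·(−8)·(−7)·(−2) = 1008 ≡ 7, so v_4 = 7^{−1} = 2 (mod 13).
  i = 5 (α = 4): (4−11)(4−10)(4−9)(4−2) = (−7)·(−6)·(−5)·2 = −420 ≡ 9, so v_5 = 9^{−1} = 3 (mod 13).
  v = [3, 10, 8, 2, 3].
Step 2: syndromes of r = [10, 6, 2, 2, 8] (all sums mod 13).
  S_0 = Σ v_i r_i = 3·10 + 10·6 + 8·2 + 2·2 + 3·8 = 134 ≡ 4.
  S_1 = Σ v_i α_i r_i = 3·11·10 + 10·10·6 + 8·9·2 + 2·2·2 + 3·4·8 = 1178 ≡ 8.
  α_i^2 mod 13 = [4, 9, 3, 4, 3].
  S_2 = Σ v_i α_i^2 r_i = 3·4·10 + 10·9·6 + 8·3·2 + 2·4·2 + 3·3·8 = 796 ≡ 3.
  S = (4, 8, 3) ≠ 0, so r is not a codeword (an error is present).
Step 3: locate the error. For a single error e at position i, S_ℓ = v_i·e·α_i^ℓ, so α_err = S_1/S_0.
  S_0^{−1} = 4^{−1} = 10 (mod 13), so α_err = 8·10 = 80 ≡ 2 = α_4. Error position i = 4.
  Consistency check: S_2/S_1 = 3·5 = 15 ≡ 2 = α_err ✓ (single-error assumption holds).
Step 4: error magnitude e = S_0/v_4 = S_0·∏_{j≠4}(α_4 − α_j) = 4·7 = 28 ≡ 2 (mod 13).
Step 5: correct position 4: c_4 = r_4 − e = 2 − 2 ≡ 0 (mod 13). Hence c = [10, 6, 2, 0, 8].
  Check: interpolating c through the α_i gives m(x) = 5 + 4·x (degree < 2) with m(α_i) = c_i for every i, so c is indeed a codeword.


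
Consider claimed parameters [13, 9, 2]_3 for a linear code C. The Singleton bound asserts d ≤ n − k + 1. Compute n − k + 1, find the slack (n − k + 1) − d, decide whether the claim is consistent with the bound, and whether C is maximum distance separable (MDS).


Singleton RHS = n − k + 1 = 5, slack = 3, bound satisfied, not MDS.

Singleton bound: d ≤ n − k + 1.
Here n = 13, k = 9, so n − k + 1 = 5.
Given d = 2, check d ≤ 5: YES.
Slack = (n − k + 1) − d = 3.
The code is NOT MDS (slack = 3 > 0).
Description: the claimed parameters are [13, 9, 2]_3; such a code would be non-MDS.


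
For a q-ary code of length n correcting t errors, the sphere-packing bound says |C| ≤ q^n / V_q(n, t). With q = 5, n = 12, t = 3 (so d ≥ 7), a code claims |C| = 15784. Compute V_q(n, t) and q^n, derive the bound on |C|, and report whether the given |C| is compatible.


V_q(n, t) = 15185, q^n = 244140625, Hamming bound = 16077, |C| = 15784 ≤ bound (satisfied).

Step 1: Compute V_q(n, t) = Σ_{j=0}^3 C(n, j) (q−1)^j.
  j = 0: C(12,0)·(4)^0 = 1·1 = 1.
  j = 1: C(12,1)·(4)^1 = 12·4 = 48.
  j = 2: C(12,2)·(4)^2 = 66·16 = 1056.
  j = 3: C(12,3)·(4)^3 = 220·64 = 14080.
  V_q(n, t) = 1 + 48 + 1056 + 14080 = 15185.
Step 2: q^n = 5^12 = 244140625.
Step 3: Hamming bound ⌊q^n / V_q(n,t)⌋ = ⌊244140625/15185⌋ = 16077.
Step 4: Compare |C| = 15784 to 16077: satisfied.
The claimed |C| lies below the Hamming bound.


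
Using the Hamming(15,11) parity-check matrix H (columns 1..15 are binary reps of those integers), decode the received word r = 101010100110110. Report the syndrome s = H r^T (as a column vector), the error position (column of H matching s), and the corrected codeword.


s = (0, 0, 1, 0)^T, error position = 2, corrected codeword c = 111010100110110

Compute s = H r^T mod 2 one row at a time:
  s_1 = 0 + 0 + 1 + 1 + 0 + 1 + 1 + 0 = 4 ≡ 0 (mod 2).
  s_2 = 0 + 1 + 0 + 1 + 0 + 1 + 1 + 0 = 4 ≡ 0 (mod 2).
  s_3 = 0 + 1 + 0 + 1 + 1 + 1 + 1 + 0 = 5 ≡ 1 (mod 2).
  s_4 = 1 + 1 + 1 + 1 + 0 + 1 + 1 + 0 = 6 ≡ 0 (mod 2).
s = (0, 0, 1, 0)^T — this equals column 2 of H (binary 0010), so error is at position 2.
Correct: flip bit 2 of r = 101010100110110 to get c = 111010100110110.


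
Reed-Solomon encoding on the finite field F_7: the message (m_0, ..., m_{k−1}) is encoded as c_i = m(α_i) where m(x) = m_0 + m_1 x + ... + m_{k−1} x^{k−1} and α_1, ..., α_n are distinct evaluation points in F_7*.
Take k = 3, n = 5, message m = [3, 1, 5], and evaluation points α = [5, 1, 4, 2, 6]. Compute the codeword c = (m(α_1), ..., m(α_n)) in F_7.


c = [0, 2, 3, 4, 0]

Message polynomial: m(x) = 3 + 1·x + 5·x^2 (mod 7).
For each evaluation point α_i, compute m(α_i) mod 7:
  α_1 = 5: Horner steps 5 → 5 → 0, so m(5) = 0.
  α_2 = 1: Horner steps 5 → 6 → 2, so m(1) = 2.
  α_3 = 4: Horner steps 5 → 0 → 3, so m(4) = 3.
  α_4 = 2: Horner steps 5 → 4 → 4, so m(2) = 4.
  α_5 = 6: Horner steps 5 → 3 → 0, so m(6) = 0.
Codeword c = [0, 2, 3, 4, 0] ∈ F_7^5.


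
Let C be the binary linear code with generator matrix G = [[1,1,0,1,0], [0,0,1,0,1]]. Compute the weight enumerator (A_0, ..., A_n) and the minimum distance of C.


Weight distribution: A_0 = 1, A_2 = 1, A_3 = 1, A_5 = 1. Minimum distance d = 2.

Enumerate all 2^2 = 4 messages m ∈ F_2^2.
For each, compute codeword c = mG in F_2^5, then tally its weight.
  m = 00 → c = 00000, weight = 0.
  m = 10 → c = 11010, weight = 3.
  m = 01 → c = 00101, weight = 2.
  m = 11 → c = 11111, weight = 5.
Tally weights:
  weight 0: 1 codewords.
  weight 2: 1 codewords.
  weight 3: 1 codewords.
  weight 5: 1 codewords.
Minimum distance d = smallest w > 0 with A_w > 0 = 2.
Sanity: Σ A_w = 4 = 2^2 = 4 ✓.


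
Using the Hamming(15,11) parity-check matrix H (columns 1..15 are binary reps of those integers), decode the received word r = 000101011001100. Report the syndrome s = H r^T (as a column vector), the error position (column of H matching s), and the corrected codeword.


s = (0, 0, 1, 0)^T, error position = 2, corrected codeword c = 010101011001100

Compute s = H r^T mod 2 one row at a time:
  s_1 = 1 + 1 + 0 + 0 + 1 + 1 + 0 + 0 = 4 ≡ 0 (mod 2).
  s_2 = 1 + 0 + 1 + 0 + 1 + 1 + 0 + 0 = 4 ≡ 0 (mod 2).
  s_3 = 0 + 0 + 1 + 0 + 0 + 0 + 0 + 0 = 1 ≡ 1 (mod 2).
  s_4 = 0 + 0 + 0 + 0 + 1 + 0 + 1 + 0 = 2 ≡ 0 (mod 2).
s = (0, 0, 1, 0)^T — this equals column 2 of H (binary 0010), so error is at position 2.
Correct: flip bit 2 of r = 000101011001100 to get c = 010101011001100.


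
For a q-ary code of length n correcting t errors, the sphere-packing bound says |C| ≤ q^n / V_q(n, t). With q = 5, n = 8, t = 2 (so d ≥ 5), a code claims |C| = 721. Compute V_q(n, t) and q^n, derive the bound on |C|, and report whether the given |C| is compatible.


V_q(n, t) = 481, q^n = 390625, Hamming bound = 812, |C| = 721 ≤ bound (satisfied).

Step 1: Compute V_q(n, t) = Σ_{j=0}^2 C(n, j) (q−1)^j.
  j = 0: C(8,0)·(4)^0 = 1·1 = 1.
  j = 1: C(8,1)·(4)^1 = 8·4 = 32.
  j = 2: C(8,2)·(4)^2 = 28·16 = 448.
  V_q(n, t) = 1 + 32 + 448 = 481.
Step 2: q^n = 5^8 = 390625.
Step 3: Hamming bound ⌊q^n / V_q(n,t)⌋ = ⌊390625/481⌋ = 812.
Step 4: Compare |C| = 721 to 812: satisfied.
The claimed |C| lies below the Hamming bound.


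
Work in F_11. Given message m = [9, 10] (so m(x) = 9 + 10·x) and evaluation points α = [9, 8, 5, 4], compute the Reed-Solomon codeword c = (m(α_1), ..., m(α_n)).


c = [0, 1, 4, 5]

Message polynomial: m(x) = 9 + 10·x (mod 11).
For each evaluation point α_i, compute m(α_i) mod 11:
  α_1 = 9: Horner steps 10 → 0, so m(9) = 0.
  α_2 = 8: Horner steps 10 → 1, so m(8) = 1.
  α_3 = 5: Horner steps 10 → 4, so m(5) = 4.
  α_4 = 4: Horner steps 10 → 5, so m(4) = 5.
Codeword c = [0, 1, 4, 5] ∈ F_11^4.


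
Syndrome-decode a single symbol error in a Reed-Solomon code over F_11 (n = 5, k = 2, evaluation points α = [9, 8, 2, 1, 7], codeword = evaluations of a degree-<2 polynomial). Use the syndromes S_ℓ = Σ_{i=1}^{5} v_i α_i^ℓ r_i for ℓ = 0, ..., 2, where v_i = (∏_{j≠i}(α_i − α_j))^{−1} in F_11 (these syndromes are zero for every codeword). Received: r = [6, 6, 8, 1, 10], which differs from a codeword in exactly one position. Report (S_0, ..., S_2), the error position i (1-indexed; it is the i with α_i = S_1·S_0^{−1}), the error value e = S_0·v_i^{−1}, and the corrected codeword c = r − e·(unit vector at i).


S = (2, 7, 8), error at position 1, error magnitude e = 4, c = [2, 6, 8, 1, 10].

Step 1: column multipliers v_i = (∏_{j≠i}(α_i − α_j))^{−1} mod 11.
  i = 1 (α = 9): (9−8)(9−2)(9−1)(9−7) = 1·7·8·2 = 112 ≡ 2, so v_1 = 2^{−1} = 6 (mod 11).
  i = 2 (α = 8): (8−9)(8−2)(8−1)(8−7) = (−1)·6·7·1 = −42 ≡ 2, so v_2 = 2^{−1} = 6 (mod 11).
  i = 3 (α = 2): (2−9)(2−8)(2−1)(2−7) = (−7)·(−6)·1·(−5) = −210 ≡ 10, so v_3 = 10^{−1} = 10 (mod 11).
  i = 4 (α = 1): (1−9)(1−8)(1−2)(1−7) = (−8)·(−7)·(−1)·(−6) = 336 ≡ 6, so v_4 = 6^{−1} = 2 (mod 11).
  i = 5 (α = 7): (7−9)(7−8)(7−2)(7−1) = (−2)·(−1)·5·6 = 60 ≡ 5, so v_5 = 5^{−1} = 9 (mod 11).
  v = [6, 6, 10, 2, 9].
Step 2: syndromes of r = [6, 6, 8, 1, 10] (all sums mod 11).
  S_0 = Σ v_i r_i = 6·6 + 6·6 + 10·8 + 2·1 + 9·10 = 244 ≡ 2.
  S_1 = Σ v_i α_i r_i = 6·9·6 + 6·8·6 + 10·2·8 + 2·1·1 + 9·7·10 = 1404 ≡ 7.
  α_i^2 mod 11 = [4, 9, 4, 1, 5].
  S_2 = Σ v_i α_i^2 r_i = 6·4·6 + 6·9·6 + 10·4·8 + 2·1·1 + 9·5·10 = 1240 ≡ 8.
  S = (2, 7, 8) ≠ 0, so r is not a codeword (an error is present).
Step 3: locate the error. For a single error e at position i, S_ℓ = v_i·e·α_i^ℓ, so α_err = S_1/S_0.
  S_0^{−1} = 2^{−1} = 6 (mod 11), so α_err = 7·6 = 42 ≡ 9 = α_1. Error position i = 1.
  Consistency check: S_2/S_1 = 8·8 = 64 ≡ 9 = α_err ✓ (single-error assumption holds).
Step 4: error magnitude e = S_0/v_1 = S_0·∏_{j≠1}(α_1 − α_j) = 2·2 = 4 ≡ 4 (mod 11).
Step 5: correct position 1: c_1 = r_1 − e = 6 − 4 ≡ 2 (mod 11). Hence c = [2, 6, 8, 1, 10].
  Check: interpolating c through the α_i gives m(x) = 5 + 7·x (degree < 2) with m(α_i) = c_i for every i, so c is indeed a codeword.


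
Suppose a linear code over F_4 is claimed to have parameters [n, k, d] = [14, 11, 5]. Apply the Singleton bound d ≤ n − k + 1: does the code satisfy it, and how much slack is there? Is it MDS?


Singleton RHS = n − k + 1 = 4, slack = -1, bound violated (no such code; not MDS).

Singleton bound: d ≤ n − k + 1.
Here n = 14, k = 11, so n − k + 1 = 4.
Given d = 5, check d ≤ 4: NO.
Slack = (n − k + 1) − d = -1.
The slack is negative: d = 5 exceeds n − k + 1 = 4 by 1, so the Singleton bound is violated and no linear [14, 11, 5]_4 code can exist. In particular it is not MDS (MDS requires d = n − k + 1 exactly).
Description: the claimed parameters are [14, 11, 5]_4; such a code would be impossible (violates the Singleton bound).


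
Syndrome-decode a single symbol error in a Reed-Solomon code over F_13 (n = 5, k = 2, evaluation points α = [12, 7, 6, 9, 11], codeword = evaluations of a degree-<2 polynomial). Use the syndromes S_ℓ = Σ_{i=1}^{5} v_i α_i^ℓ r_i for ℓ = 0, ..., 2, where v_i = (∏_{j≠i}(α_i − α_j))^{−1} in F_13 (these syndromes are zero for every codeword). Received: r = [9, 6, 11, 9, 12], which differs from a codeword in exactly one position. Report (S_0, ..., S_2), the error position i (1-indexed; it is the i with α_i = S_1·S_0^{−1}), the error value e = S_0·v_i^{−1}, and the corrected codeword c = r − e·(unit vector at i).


S = (11, 2, 11), error at position 1, error magnitude e = 2, c = [7, 6, 11, 9, 12].

Step 1: column multipliers v_i = (∏_{j≠i}(α_i − α_j))^{−1} mod 13.
  i = 1 (α = 12): (12−7)(12−6)(12−9)(12−11) = 5·6·3·1 = 90 ≡ 12, so v_1 = 12^{−1} = 12 (mod 13).
  i = 2 (α = 7): (7−12)(7−6)(7−9)(7−11) = (−5)·1·(−2)·(−4) = −40 ≡ 12, so v_2 = 12^{−1} = 12 (mod 13).
  i = 3 (α = 6): (6−12)(6−7)(6−9)(6−11) = (−6)·(−1)·(−3)·(−5) = 90 ≡ 12, so v_3 = 12^{−1} = 12 (mod 13).
  i = 4 (α = 9): (9−12)(9−7)(9−6)(9−11) = (−3)·2·3·(−2) = 36 ≡ 10, so v_4 = 10^{−1} = 4 (mod 13).
  i = 5 (α = 11): (11−12)(11−7)(11−6)(11−9) = (−1)·4·5·2 = −40 ≡ 12, so v_5 = 12^{−1} = 12 (mod 13).
  v = [12, 12, 12, 4, 12].
Step 2: syndromes of r = [9, 6, 11, 9, 12] (all sums mod 13).
  S_0 = Σ v_i r_i = 12·9 + 12·6 + 12·11 + 4·9 + 12·12 = 492 ≡ 11.
  S_1 = Σ v_i α_i r_i = 12·12·9 + 12·7·6 + 12·6·11 + 4·9·9 + 12·11·12 = 4500 ≡ 2.
  α_i^2 mod 13 = [1, 10, 10, 3, 4].
  S_2 = Σ v_i α_i^2 r_i = 12·1·9 + 12·10·6 + 12·10·11 + 4·3·9 + 12·4·12 = 2832 ≡ 11.
  S = (11, 2, 11) ≠ 0, so r is not a codeword (an error is present).
Step 3: locate the error. For a single error e at position i, S_ℓ = v_i·e·α_i^ℓ, so α_err = S_1/S_0.
  S_0^{−1} = 11^{−1} = 6 (mod 13), so α_err = 2·6 = 12 ≡ 12 = α_1. Error position i = 1.
  Consistency check: S_2/S_1 = 11·7 = 77 ≡ 12 = α_err ✓ (single-error assumption holds).
Step 4: error magnitude e = S_0/v_1 = S_0·∏_{j≠1}(α_1 − α_j) = 11·12 = 132 ≡ 2 (mod 13).
Step 5: correct position 1: c_1 = r_1 − e = 9 − 2 ≡ 7 (mod 13). Hence c = [7, 6, 11, 9, 12].
  Check: interpolating c through the α_i gives m(x) = 2 + 8·x (degree < 2) with m(α_i) = c_i for every i, so c is indeed a codeword.


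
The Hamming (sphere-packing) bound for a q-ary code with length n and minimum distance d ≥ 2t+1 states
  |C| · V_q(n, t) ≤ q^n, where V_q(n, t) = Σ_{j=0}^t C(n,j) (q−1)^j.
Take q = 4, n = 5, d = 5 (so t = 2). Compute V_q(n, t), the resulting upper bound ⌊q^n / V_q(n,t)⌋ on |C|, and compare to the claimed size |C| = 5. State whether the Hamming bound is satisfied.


V_q(n, t) = 106, q^n = 1024, Hamming bound = 9, |C| = 5 ≤ bound (satisfied).

Step 1: Compute V_q(n, t) = Σ_{j=0}^2 C(n, j) (q−1)^j.
  j = 0: C(5,0)·(3)^0 = 1·1 = 1.
  j = 1: C(5,1)·(3)^1 = 5·3 = 15.
  j = 2: C(5,2)·(3)^2 = 10·9 = 90.
  V_q(n, t) = 1 + 15 + 90 = 106.
Step 2: q^n = 4^5 = 1024.
Step 3: Hamming bound ⌊q^n / V_q(n,t)⌋ = ⌊1024/106⌋ = 9.
Step 4: Compare |C| = 5 to 9: satisfied.
The claimed |C| lies below the Hamming bound.


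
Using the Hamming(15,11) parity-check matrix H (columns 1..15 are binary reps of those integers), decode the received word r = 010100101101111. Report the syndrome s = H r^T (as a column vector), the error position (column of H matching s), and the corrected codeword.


s = (0, 0, 1, 0)^T, error position = 2, corrected codeword c = 000100101101111

Compute s = H r^T mod 2 one row at a time:
  s_1 = 0 + 1 + 1 + 0 + 1 + 1 + 1 + 1 = 6 ≡ 0 (mod 2).
  s_2 = 1 + 0 + 0 + 1 + 1 + 1 + 1 + 1 = 6 ≡ 0 (mod 2).
  s_3 = 1 + 0 + 0 + 1 + 1 + 0 + 1 + 1 = 5 ≡ 1 (mod 2).
  s_4 = 0 + 0 + 0 + 1 + 1 + 0 + 1 + 1 = 4 ≡ 0 (mod 2).
s = (0, 0, 1, 0)^T — this equals column 2 of H (binary 0010), so error is at position 2.
Correct: flip bit 2 of r = 010100101101111 to get c = 000100101101111.


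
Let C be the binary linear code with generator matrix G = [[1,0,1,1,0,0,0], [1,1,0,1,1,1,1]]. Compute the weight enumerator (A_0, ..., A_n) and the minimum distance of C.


Weight distribution: A_0 = 1, A_3 = 1, A_5 = 1, A_6 = 1. Minimum distance d = 3.

Enumerate all 2^2 = 4 messages m ∈ F_2^2.
For each, compute codeword c = mG in F_2^7, then tally its weight.
  m = 00 → c = 0000000, weight = 0.
  m = 10 → c = 1011000, weight = 3.
  m = 01 → c = 1101111, weight = 6.
  m = 11 → c = 0110111, weight = 5.
Tally weights:
  weight 0: 1 codewords.
  weight 3: 1 codewords.
  weight 5: 1 codewords.
  weight 6: 1 codewords.
Minimum distance d = smallest w > 0 with A_w > 0 = 3.
Sanity: Σ A_w = 4 = 2^2 = 4 ✓.


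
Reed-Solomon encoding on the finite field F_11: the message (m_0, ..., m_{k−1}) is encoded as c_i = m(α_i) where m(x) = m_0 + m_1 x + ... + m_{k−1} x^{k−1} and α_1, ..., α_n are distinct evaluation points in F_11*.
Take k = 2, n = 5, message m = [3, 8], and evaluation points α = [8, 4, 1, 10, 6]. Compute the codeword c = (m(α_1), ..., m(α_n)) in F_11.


c = [1, 2, 0, 6, 7]

Message polynomial: m(x) = 3 + 8·x (mod 11).
For each evaluation point α_i, compute m(α_i) mod 11:
  α_1 = 8: Horner steps 8 → 1, so m(8) = 1.
  α_2 = 4: Horner steps 8 → 2, so m(4) = 2.
  α_3 = 1: Horner steps 8 → 0, so m(1) = 0.
  α_4 = 10: Horner steps 8 → 6, so m(10) = 6.
  α_5 = 6: Horner steps 8 → 7, so m(6) = 7.
Codeword c = [1, 2, 0, 6, 7] ∈ F_11^5.


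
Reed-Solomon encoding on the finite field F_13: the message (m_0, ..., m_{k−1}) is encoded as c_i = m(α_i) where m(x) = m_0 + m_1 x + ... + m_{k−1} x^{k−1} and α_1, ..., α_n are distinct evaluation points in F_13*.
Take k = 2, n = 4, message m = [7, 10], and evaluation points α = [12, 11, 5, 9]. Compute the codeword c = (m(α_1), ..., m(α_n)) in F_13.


c = [10, 0, 5, 6]

Message polynomial: m(x) = 7 + 10·x (mod 13).
For each evaluation point α_i, compute m(α_i) mod 13:
  α_1 = 12: Horner steps 10 → 10, so m(12) = 10.
  α_2 = 11: Horner steps 10 → 0, so m(11) = 0.
  α_3 = 5: Horner steps 10 → 5, so m(5) = 5.
  α_4 = 9: Horner steps 10 → 6, so m(9) = 6.
Codeword c = [10, 0, 5, 6] ∈ F_13^4.


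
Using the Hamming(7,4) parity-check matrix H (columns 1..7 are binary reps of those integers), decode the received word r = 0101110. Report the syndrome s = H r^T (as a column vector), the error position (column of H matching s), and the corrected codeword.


s = (1, 0, 1)^T, error position = 5, corrected codeword c = 0101010

Compute s = H r^T mod 2 one row at a time:
  s_1 = 1 + 1 + 1 + 0 = 3 ≡ 1 (mod 2).
  s_2 = 1 + 0 + 1 + 0 = 2 ≡ 0 (mod 2).
  s_3 = 0 + 0 + 1 + 0 = 1 ≡ 1 (mod 2).
s = (1, 0, 1)^T — this equals column 5 of H (binary 101), so error is at position 5.
Correct: flip bit 5 of r = 0101110 to get c = 0101010.


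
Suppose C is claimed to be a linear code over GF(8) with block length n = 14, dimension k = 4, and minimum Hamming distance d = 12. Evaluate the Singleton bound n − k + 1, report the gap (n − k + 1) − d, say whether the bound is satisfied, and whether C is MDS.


Singleton RHS = n − k + 1 = 11, slack = -1, bound violated (no such code; not MDS).

Singleton bound: d ≤ n − k + 1.
Here n = 14, k = 4, so n − k + 1 = 11.
Given d = 12, check d ≤ 11: NO.
Slack = (n − k + 1) − d = -1.
The slack is negative: d = 12 exceeds n − k + 1 = 11 by 1, so the Singleton bound is violated and no linear [14, 4, 12]_8 code can exist. In particular it is not MDS (MDS requires d = n − k + 1 exactly).
Description: the claimed parameters are [14, 4, 12]_8; such a code would be impossible (violates the Singleton bound).


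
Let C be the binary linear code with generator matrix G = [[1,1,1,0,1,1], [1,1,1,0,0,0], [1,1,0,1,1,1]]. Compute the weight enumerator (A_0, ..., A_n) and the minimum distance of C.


Weight distribution: A_0 = 1, A_2 = 2, A_3 = 2, A_4 = 1, A_5 = 2. Minimum distance d = 2.

Enumerate all 2^3 = 8 messages m ∈ F_2^3.
For each, compute codeword c = mG in F_2^6, then tally its weight.
  m = 000 → c = 000000, weight = 0.
  m = 100 → c = 111011, weight = 5.
  m = 010 → c = 111000, weight = 3.
  m = 110 → c = 000011, weight = 2.
  m = 001 → c = 110111, weight = 5.
  m = 101 → c = 001100, weight = 2.
  m = 011 → c = 001111, weight = 4.
  m = 111 → c = 110100, weight = 3.
Tally weights:
  weight 0: 1 codewords.
  weight 2: 2 codewords.
  weight 3: 2 codewords.
  weight 4: 1 codewords.
  weight 5: 2 codewords.
Minimum distance d = smallest w > 0 with A_w > 0 = 2.
Sanity: Σ A_w = 8 = 2^3 = 8 ✓.


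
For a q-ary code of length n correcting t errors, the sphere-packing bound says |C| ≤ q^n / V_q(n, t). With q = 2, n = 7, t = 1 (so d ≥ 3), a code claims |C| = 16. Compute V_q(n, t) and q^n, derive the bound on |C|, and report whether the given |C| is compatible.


V_q(n, t) = 8, q^n = 128, Hamming bound = 16, |C| = 16 ≤ bound (satisfied).

Step 1: Compute V_q(n, t) = Σ_{j=0}^1 C(n, j) (q−1)^j.
  j = 0: C(7,0)·(1)^0 = 1·1 = 1.
  j = 1: C(7,1)·(1)^1 = 7·1 = 7.
  V_q(n, t) = 1 + 7 = 8.
Step 2: q^n = 2^7 = 128.
Step 3: Hamming bound ⌊q^n / V_q(n,t)⌋ = ⌊128/8⌋ = 16.
Step 4: Compare |C| = 16 to 16: satisfied.
The claimed |C| lies at the Hamming bound (tight).


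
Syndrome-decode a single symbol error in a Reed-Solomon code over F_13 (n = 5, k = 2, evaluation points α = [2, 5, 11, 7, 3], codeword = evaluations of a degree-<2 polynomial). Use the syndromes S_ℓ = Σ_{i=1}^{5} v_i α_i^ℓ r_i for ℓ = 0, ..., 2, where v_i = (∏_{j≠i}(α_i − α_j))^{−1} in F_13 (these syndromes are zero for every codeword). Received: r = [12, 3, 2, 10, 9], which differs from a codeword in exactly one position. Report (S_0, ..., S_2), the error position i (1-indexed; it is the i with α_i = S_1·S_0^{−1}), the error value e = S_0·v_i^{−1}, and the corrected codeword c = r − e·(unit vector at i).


S = (9, 8, 10), error at position 3, error magnitude e = 4, c = [12, 3, 11, 10, 9].

Step 1: column multipliers v_i = (∏_{j≠i}(α_i − α_j))^{−1} mod 13.
  i = 1 (α = 2): (2−5)(2−11)(2−7)(2−3) = (−3)·(−9)·(−5)·(−1) = 135 ≡ 5, so v_1 = 5^{−1} = 8 (mod 13).
  i = 2 (α = 5): (5−2)(5−11)(5−7)(5−3) = 3·(−6)·(−2)·2 = 72 ≡ 7, so v_2 = 7^{−1} = 2 (mod 13).
  i = 3 (α = 11): (11−2)(11−5)(11−7)(11−3) = 9·6·4·8 = 1728 ≡ 12, so v_3 = 12^{−1} = 12 (mod 13).
  i = 4 (α = 7): (7−2)(7−5)(7−11)(7−3) = 5·2·(−4)·4 = −160 ≡ 9, so v_4 = 9^{−1} = 3 (mod 13).
  i = 5 (α = 3): (3−2)(3−5)(3−11)(3−7) = 1·(−2)·(−8)·(−4) = −64 ≡ 1, so v_5 = 1^{−1} = 1 (mod 13).
  v = [8, 2, 12, 3, 1].
Step 2: syndromes of r = [12, 3, 2, 10, 9] (all sums mod 13).
  S_0 = Σ v_i r_i = 8·12 + 2·3 + 12·2 + 3·10 + 1·9 = 165 ≡ 9.
  S_1 = Σ v_i α_i r_i = 8·2·12 + 2·5·3 + 12·11·2 + 3·7·10 + 1·3·9 = 723 ≡ 8.
  α_i^2 mod 13 = [4, 12, 4, 10, 9].
  S_2 = Σ v_i α_i^2 r_i = 8·4·12 + 2·12·3 + 12·4·2 + 3·10·10 + 1·9·9 = 933 ≡ 10.
  S = (9, 8, 10) ≠ 0, so r is not a codeword (an error is present).
Step 3: locate the error. For a single error e at position i, S_ℓ = v_i·e·α_i^ℓ, so α_err = S_1/S_0.
  S_0^{−1} = 9^{−1} = 3 (mod 13), so α_err = 8·3 = 24 ≡ 11 = α_3. Error position i = 3.
  Consistency check: S_2/S_1 = 10·5 = 50 ≡ 11 = α_err ✓ (single-error assumption holds).
Step 4: error magnitude e = S_0/v_3 = S_0·∏_{j≠3}(α_3 − α_j) = 9·12 = 108 ≡ 4 (mod 13).
Step 5: correct position 3: c_3 = r_3 − e = 2 − 4 ≡ 11 (mod 13). Hence c = [12, 3, 11, 10, 9].
  Check: interpolating c through the α_i gives m(x) = 5 + 10·x (degree < 2) with m(α_i) = c_i for every i, so c is indeed a codeword.


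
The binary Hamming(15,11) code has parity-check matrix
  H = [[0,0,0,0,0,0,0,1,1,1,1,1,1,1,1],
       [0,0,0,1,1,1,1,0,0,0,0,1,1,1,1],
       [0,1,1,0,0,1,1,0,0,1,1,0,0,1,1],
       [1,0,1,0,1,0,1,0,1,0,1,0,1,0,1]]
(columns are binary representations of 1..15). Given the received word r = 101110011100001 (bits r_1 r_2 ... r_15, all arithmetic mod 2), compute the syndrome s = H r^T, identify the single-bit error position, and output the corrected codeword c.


s = (0, 1, 1, 1)^T, error position = 7, corrected codeword c = 101110111100001

Compute s = H r^T mod 2 one row at a time:
  s_1 = 1 + 1 + 1 + 0 + 0 + 0 + 0 + 1 = 4 ≡ 0 (mod 2).
  s_2 = 1 + 1 + 0 + 0 + 0 + 0 + 0 + 1 = 3 ≡ 1 (mod 2).
  s_3 = 0 + 1 + 0 + 0 + 1 + 0 + 0 + 1 = 3 ≡ 1 (mod 2).
  s_4 = 1 + 1 + 1 + 0 + 1 + 0 + 0 + 1 = 5 ≡ 1 (mod 2).
s = (0, 1, 1, 1)^T — this equals column 7 of H (binary 0111), so error is at position 7.
Correct: flip bit 7 of r = 101110011100001 to get c = 101110111100001.


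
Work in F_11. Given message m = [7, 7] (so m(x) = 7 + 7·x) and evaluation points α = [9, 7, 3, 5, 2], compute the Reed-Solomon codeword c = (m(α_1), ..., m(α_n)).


c = [4, 1, 6, 9, 10]

Message polynomial: m(x) = 7 + 7·x (mod 11).
For each evaluation point α_i, compute m(α_i) mod 11:
  α_1 = 9: Horner steps 7 → 4, so m(9) = 4.
  α_2 = 7: Horner steps 7 → 1, so m(7) = 1.
  α_3 = 3: Horner steps 7 → 6, so m(3) = 6.
  α_4 = 5: Horner steps 7 → 9, so m(5) = 9.
  α_5 = 2: Horner steps 7 → 10, so m(2) = 10.
Codeword c = [4, 1, 6, 9, 10] ∈ F_11^5.


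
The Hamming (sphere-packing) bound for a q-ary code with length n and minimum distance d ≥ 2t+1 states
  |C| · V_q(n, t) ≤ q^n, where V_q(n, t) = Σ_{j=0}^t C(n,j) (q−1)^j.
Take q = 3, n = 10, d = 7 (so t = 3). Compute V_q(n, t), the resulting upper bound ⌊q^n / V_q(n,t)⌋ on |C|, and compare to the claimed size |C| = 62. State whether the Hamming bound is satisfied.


V_q(n, t) = 1161, q^n = 59049, Hamming bound = 50, |C| = 62 > bound (violated).

Step 1: Compute V_q(n, t) = Σ_{j=0}^3 C(n, j) (q−1)^j.
  j = 0: C(10,0)·(2)^0 = 1·1 = 1.
  j = 1: C(10,1)·(2)^1 = 10·2 = 20.
  j = 2: C(10,2)·(2)^2 = 45·4 = 180.
  j = 3: C(10,3)·(2)^3 = 120·8 = 960.
  V_q(n, t) = 1 + 20 + 180 + 960 = 1161.
Step 2: q^n = 3^10 = 59049.
Step 3: Hamming bound ⌊q^n / V_q(n,t)⌋ = ⌊59049/1161⌋ = 50.
Step 4: Compare |C| = 62 to 50: violated.
The claimed |C| lies above the Hamming bound, so no 3-ary code of length 10 with d ≥ 7 can have 62 codewords.


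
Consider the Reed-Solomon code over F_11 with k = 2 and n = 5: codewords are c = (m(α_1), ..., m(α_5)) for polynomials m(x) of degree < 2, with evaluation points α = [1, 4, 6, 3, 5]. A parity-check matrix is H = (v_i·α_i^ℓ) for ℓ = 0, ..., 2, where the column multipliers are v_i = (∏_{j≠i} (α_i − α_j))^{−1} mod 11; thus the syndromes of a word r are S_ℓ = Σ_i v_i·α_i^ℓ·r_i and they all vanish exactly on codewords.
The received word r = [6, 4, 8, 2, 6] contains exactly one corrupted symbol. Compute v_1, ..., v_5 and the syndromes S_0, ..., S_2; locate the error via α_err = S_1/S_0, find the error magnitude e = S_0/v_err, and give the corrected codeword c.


S = (3, 3, 3), error at position 1, error magnitude e = 8, c = [9, 4, 8, 2, 6].

Step 1: column multipliers v_i = (∏_{j≠i}(α_i − α_j))^{−1} mod 11.
  i = 1 (α = 1): (1−4)(1−6)(1−3)(1−5) = (−3)·(−5)·(−2)·(−4) = 120 ≡ 10, so v_1 = 10^{−1} = 10 (mod 11).
  i = 2 (α = 4): (4−1)(4−6)(4−3)(4−5) = 3·(−2)·1·(−1) = 6 ≡ 6, so v_2 = 6^{−1} = 2 (mod 11).
  i = 3 (α = 6): (6−1)(6−4)(6−3)(6−5) = 5·2·3·1 = 30 ≡ 8, so v_3 = 8^{−1} = 7 (mod 11).
  i = 4 (α = 3): (3−1)(3−4)(3−6)(3−5) = 2·(−1)·(−3)·(−2) = −12 ≡ 10, so v_4 = 10^{−1} = 10 (mod 11).
  i = 5 (α = 5): (5−1)(5−4)(5−6)(5−3) = 4·1·(−1)·2 = −8 ≡ 3, so v_5 = 3^{−1} = 4 (mod 11).
  v = [10, 2, 7, 10, 4].
Step 2: syndromes of r = [6, 4, 8, 2, 6] (all sums mod 11).
  S_0 = Σ v_i r_i = 10·6 + 2·4 + 7·8 + 10·2 + 4·6 = 168 ≡ 3.
  S_1 = Σ v_i α_i r_i = 10·1·6 + 2·4·4 + 7·6·8 + 10·3·2 + 4·5·6 = 608 ≡ 3.
  α_i^2 mod 11 = [1, 5, 3, 9, 3].
  S_2 = Σ v_i α_i^2 r_i = 10·1·6 + 2·5·4 + 7·3·8 + 10·9·2 + 4·3·6 = 520 ≡ 3.
  S = (3, 3, 3) ≠ 0, so r is not a codeword (an error is present).
Step 3: locate the error. For a single error e at position i, S_ℓ = v_i·e·α_i^ℓ, so α_err = S_1/S_0.
  S_0^{−1} = 3^{−1} = 4 (mod 11), so α_err = 3·4 = 12 ≡ 1 = α_1. Error position i = 1.
  Consistency check: S_2/S_1 = 3·4 = 12 ≡ 1 = α_err ✓ (single-error assumption holds).
Step 4: error magnitude e = S_0/v_1 = S_0·∏_{j≠1}(α_1 − α_j) = 3·10 = 30 ≡ 8 (mod 11).
Step 5: correct position 1: c_1 = r_1 − e = 6 − 8 ≡ 9 (mod 11). Hence c = [9, 4, 8, 2, 6].
  Check: interpolating c through the α_i gives m(x) = 7 + 2·x (degree < 2) with m(α_i) = c_i for every i, so c is indeed a codeword.


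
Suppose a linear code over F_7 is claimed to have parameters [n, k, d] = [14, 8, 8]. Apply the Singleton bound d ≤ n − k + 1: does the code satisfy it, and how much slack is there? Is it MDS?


Singleton RHS = n − k + 1 = 7, slack = -1, bound violated (no such code; not MDS).

Singleton bound: d ≤ n − k + 1.
Here n = 14, k = 8, so n − k + 1 = 7.
Given d = 8, check d ≤ 7: NO.
Slack = (n − k + 1) − d = -1.
The slack is negative: d = 8 exceeds n − k + 1 = 7 by 1, so the Singleton bound is violated and no linear [14, 8, 8]_7 code can exist. In particular it is not MDS (MDS requires d = n − k + 1 exactly).
Description: the claimed parameters are [14, 8, 8]_7; such a code would be impossible (violates the Singleton bound).
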